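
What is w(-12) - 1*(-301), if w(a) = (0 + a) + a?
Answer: 277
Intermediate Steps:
w(a) = 2*a (w(a) = a + a = 2*a)
w(-12) - 1*(-301) = 2*(-12) - 1*(-301) = -24 + 301 = 277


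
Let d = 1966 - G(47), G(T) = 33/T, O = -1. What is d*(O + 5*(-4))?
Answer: -1939749/47 ≈ -41271.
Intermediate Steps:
d = 92369/47 (d = 1966 - 33/47 = 92369/47 ≈ 1965.3)
d*(O + 5*(-4)) = 92369*(-1 + 5*(-4))/47 = 92369*(-1 - 20)/47 = (92369/47)*(-21) = -1939749/47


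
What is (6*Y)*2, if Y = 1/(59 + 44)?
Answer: 12/103 ≈ 0.11650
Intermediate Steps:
Y = 1/103 ≈ 0.0097087
(6*Y)*2 = (6*(1/103))*2 = (6/103)*2 = 12/103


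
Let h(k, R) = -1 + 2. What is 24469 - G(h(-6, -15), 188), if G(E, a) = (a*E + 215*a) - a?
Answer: -15951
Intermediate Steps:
h(k, R) = 1
G(E, a) = 214*a + E*a (G(E, a) = (E*a + 215*a) - a = (215*a + E*a) - a = 214*a + E*a)
24469 - G(h(-6, -15), 188) = 24469 - 188*(214 + 1) = 24469 - 188*215 = 24469 - 1*40420 = 24469 - 40420 = -15951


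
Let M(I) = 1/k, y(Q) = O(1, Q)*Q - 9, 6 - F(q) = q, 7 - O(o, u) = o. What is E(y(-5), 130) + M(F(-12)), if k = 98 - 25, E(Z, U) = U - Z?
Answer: 12338/73 ≈ 169.01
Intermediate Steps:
O(o, u) = 7 - o
F(q) = 6 - q
y(Q) = -9 + 6*Q (y(Q) = (7 - 1*1)*Q - 9 = (7 - 1)*Q - 9 = 6*Q - 9 = -9 + 6*Q)
k = 73
M(I) = 1/73
E(y(-5), 130) + M(F(-12)) = (130 - (-9 + 6*(-5))) + 1/73 = (130 - (-9 - 30)) + 1/73 = (130 - 1*(-39)) + 1/73 = (130 + 39) + 1/73 = 169 + 1/73 = 12338/73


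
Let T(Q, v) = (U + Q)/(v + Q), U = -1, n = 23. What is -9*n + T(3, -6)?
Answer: -623/3 ≈ -207.67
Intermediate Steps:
T(Q, v) = (-1 + Q)/(Q + v) (T(Q, v) = (-1 + Q)/(v + Q) = (-1 + Q)/(Q + v))
-9*n + T(3, -6) = -9*23 + (-1 + 3)/(3 - 6) = -207 + 2/(-3) = -207 - ⅓*2 = -207 - ⅔ = -623/3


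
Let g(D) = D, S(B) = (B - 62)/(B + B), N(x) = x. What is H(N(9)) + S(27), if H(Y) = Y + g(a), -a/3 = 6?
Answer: -521/54 ≈ -9.6481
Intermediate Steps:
a = -18 (a = -3*6 = -18)
S(B) = (-62 + B)/(2*B) (S(B) = (-62 + B)/((2*B)) = (-62 + B)*(1/(2*B)) = (-62 + B)/(2*B))
H(Y) = -18 + Y (H(Y) = Y - 18 = -18 + Y)
H(N(9)) + S(27) = (-18 + 9) + (½)*(-62 + 27)/27 = -9 + (½)*(1/27)*(-35) = -9 - 35/54 = -521/54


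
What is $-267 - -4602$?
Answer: $4335$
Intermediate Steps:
$-267 - -4602 = -267 + 4602 = 4335$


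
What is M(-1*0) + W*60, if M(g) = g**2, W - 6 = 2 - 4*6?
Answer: -960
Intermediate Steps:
W = -16 (W = 6 + (2 - 4*6) = 6 + (2 - 24) = 6 - 22 = -16)
M(-1*0) + W*60 = (-1*0)**2 - 16*60 = 0**2 - 960 = 0 - 960 = -960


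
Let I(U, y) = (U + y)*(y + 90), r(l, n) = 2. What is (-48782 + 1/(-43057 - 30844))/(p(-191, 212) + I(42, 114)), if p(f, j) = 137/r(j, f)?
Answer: -7210077166/4713775285 ≈ -1.5296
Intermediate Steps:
I(U, y) = (90 + y)*(U + y) (I(U, y) = (U + y)*(90 + y) = (90 + y)*(U + y))
p(f, j) = 137/2
(-48782 + 1/(-43057 - 30844))/(p(-191, 212) + I(42, 114)) = (-48782 + 1/(-43057 - 30844))/(137/2 + (114**2 + 90*42 + 90*114 + 42*114)) = (-48782 + 1/(-73901))/(137/2 + (12996 + 3780 + 10260 + 4788)) = (-48782 - 1/73901)/(137/2 + 31824) = -3605038583/(73901*63785/2) = -3605038583/73901*2/63785 = -7210077166/4713775285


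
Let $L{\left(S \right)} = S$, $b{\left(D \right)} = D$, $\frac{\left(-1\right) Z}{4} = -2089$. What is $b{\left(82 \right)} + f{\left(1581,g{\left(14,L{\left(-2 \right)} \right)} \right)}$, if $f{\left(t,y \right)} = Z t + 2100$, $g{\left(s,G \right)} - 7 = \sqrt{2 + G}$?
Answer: $13213018$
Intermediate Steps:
$Z = 8356$ ($Z = \left(-4\right) \left(-2089\right) = 8356$)
$g{\left(s,G \right)} = 7 + \sqrt{2 + G}$
$f{\left(t,y \right)} = 2100 + 8356 t$ ($f{\left(t,y \right)} = 8356 t + 2100 = 2100 + 8356 t$)
$b{\left(82 \right)} + f{\left(1581,g{\left(14,L{\left(-2 \right)} \right)} \right)} = 82 + \left(2100 + 8356 \cdot 1581\right) = 82 + \left(2100 + 13210836\right) = 82 + 13212936 = 13213018$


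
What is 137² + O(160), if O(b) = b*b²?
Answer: 4114769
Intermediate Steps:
O(b) = b³
137² + O(160) = 137² + 160³ = 18769 + 4096000 = 4114769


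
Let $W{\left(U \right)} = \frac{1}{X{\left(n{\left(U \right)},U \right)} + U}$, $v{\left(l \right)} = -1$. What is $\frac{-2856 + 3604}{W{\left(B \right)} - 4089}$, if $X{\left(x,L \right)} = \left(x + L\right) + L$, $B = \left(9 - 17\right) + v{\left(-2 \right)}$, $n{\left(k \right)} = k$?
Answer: $- \frac{26928}{147205} \approx -0.18293$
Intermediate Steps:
$B = -9$ ($B = \left(9 - 17\right) - 1 = -8 - 1 = -9$)
$X{\left(x,L \right)} = x + 2 L$ ($X{\left(x,L \right)} = \left(L + x\right) + L = x + 2 L$)
$W{\left(U \right)} = \frac{1}{4 U}$ ($W{\left(U \right)} = \frac{1}{\left(U + 2 U\right) + U} = \frac{1}{3 U + U} = \frac{1}{4 U}$)
$\frac{-2856 + 3604}{W{\left(B \right)} - 4089} = \frac{-2856 + 3604}{\frac{1}{4 \left(-9\right)} - 4089} = \frac{748}{\frac{1}{4} \left(- \frac{1}{9}\right) - 4089} = \frac{748}{- \frac{1}{36} - 4089} = \frac{748}{- \frac{147205}{36}} = 748 \left(- \frac{36}{147205}\right) = - \frac{26928}{147205}$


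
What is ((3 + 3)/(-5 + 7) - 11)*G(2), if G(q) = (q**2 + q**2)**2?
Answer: -512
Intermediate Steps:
G(q) = 4*q**4 (G(q) = (2*q**2)**2 = 4*q**4)
((3 + 3)/(-5 + 7) - 11)*G(2) = ((3 + 3)/(-5 + 7) - 11)*(4*2**4) = (6/2 - 11)*(4*16) = (6*(1/2) - 11)*64 = (3 - 11)*64 = -8*64 = -512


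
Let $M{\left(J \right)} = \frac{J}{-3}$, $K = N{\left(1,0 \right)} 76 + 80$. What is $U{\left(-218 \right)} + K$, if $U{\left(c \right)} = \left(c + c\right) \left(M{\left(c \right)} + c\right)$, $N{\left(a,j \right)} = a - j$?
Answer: $\frac{190564}{3} \approx 63521.0$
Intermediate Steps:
$K = 156$ ($K = \left(1 - 0\right) 76 + 80 = \left(1 + 0\right) 76 + 80 = 1 \cdot 76 + 80 = 76 + 80 = 156$)
$M{\left(J \right)} = - \frac{J}{3}$ ($M{\left(J \right)} = J \left(- \frac{1}{3}\right) = - \frac{J}{3}$)
$U{\left(c \right)} = \frac{4 c^{2}}{3}$ ($U{\left(c \right)} = \left(c + c\right) \left(- \frac{c}{3} + c\right) = 2 c \frac{2 c}{3} = \frac{4 c^{2}}{3}$)
$U{\left(-218 \right)} + K = \frac{4 \left(-218\right)^{2}}{3} + 156 = \frac{4}{3} \cdot 47524 + 156 = \frac{190096}{3} + 156 = \frac{190564}{3}$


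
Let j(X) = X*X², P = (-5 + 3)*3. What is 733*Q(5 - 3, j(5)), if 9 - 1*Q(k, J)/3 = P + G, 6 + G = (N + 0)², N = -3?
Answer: 26388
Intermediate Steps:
G = 3 (G = -6 + (-3 + 0)² = -6 + (-3)² = -6 + 9 = 3)
P = -6 (P = -2*3 = -6)
j(X) = X³
Q(k, J) = 36 (Q(k, J) = 27 - 3*(-6 + 3) = 27 - 3*(-3) = 27 + 9 = 36)
733*Q(5 - 3, j(5)) = 733*36 = 26388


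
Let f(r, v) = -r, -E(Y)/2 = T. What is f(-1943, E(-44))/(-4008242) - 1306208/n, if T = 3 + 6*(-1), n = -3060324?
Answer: 1307412889201/3066629797602 ≈ 0.42634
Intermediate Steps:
T = -3 (T = 3 - 6 = -3)
E(Y) = 6 (E(Y) = -2*(-3) = 6)
f(-1943, E(-44))/(-4008242) - 1306208/n = -1*(-1943)/(-4008242) - 1306208/(-3060324) = 1943*(-1/4008242) - 1306208*(-1/3060324) = -1943/4008242 + 326552/765081 = 1307412889201/3066629797602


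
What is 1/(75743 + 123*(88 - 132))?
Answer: 1/70331 ≈ 1.4218e-5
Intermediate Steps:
1/(75743 + 123*(88 - 132)) = 1/(75743 + 123*(-44)) = 1/(75743 - 5412) = 1/70331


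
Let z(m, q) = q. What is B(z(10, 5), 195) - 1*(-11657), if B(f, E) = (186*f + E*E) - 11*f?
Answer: 50557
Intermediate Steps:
B(f, E) = E**2 + 175*f (B(f, E) = (186*f + E**2) - 11*f = (E**2 + 186*f) - 11*f = E**2 + 175*f)
B(z(10, 5), 195) - 1*(-11657) = (195**2 + 175*5) - 1*(-11657) = (38025 + 875) + 11657 = 38900 + 11657 = 50557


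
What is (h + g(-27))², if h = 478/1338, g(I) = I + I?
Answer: 1287876769/447561 ≈ 2877.5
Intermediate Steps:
g(I) = 2*I
h = 239/669 (h = 478*(1/1338) = 239/669 ≈ 0.35725)
(h + g(-27))² = (239/669 + 2*(-27))² = (239/669 - 54)² = (-35887/669)² = 1287876769/447561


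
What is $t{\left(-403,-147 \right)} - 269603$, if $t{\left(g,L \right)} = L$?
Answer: $-269750$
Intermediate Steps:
$t{\left(-403,-147 \right)} - 269603 = -147 - 269603 = -269750$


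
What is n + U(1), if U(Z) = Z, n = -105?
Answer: -104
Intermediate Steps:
n + U(1) = -105 + 1 = -104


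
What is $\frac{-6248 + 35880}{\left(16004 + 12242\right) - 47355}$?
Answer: $- \frac{29632}{19109} \approx -1.5507$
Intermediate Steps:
$\frac{-6248 + 35880}{\left(16004 + 12242\right) - 47355} = \frac{29632}{28246 - 47355} = \frac{29632}{-19109} = 29632 \left(- \frac{1}{19109}\right) = - \frac{29632}{19109}$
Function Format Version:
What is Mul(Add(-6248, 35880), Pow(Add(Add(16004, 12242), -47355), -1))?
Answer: Rational(-29632, 19109) ≈ -1.5507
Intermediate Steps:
Mul(Add(-6248, 35880), Pow(Add(Add(16004, 12242), -47355), -1)) = Mul(29632, Pow(Add(28246, -47355), -1)) = Mul(29632, Pow(-19109, -1)) = Mul(29632, Rational(-1, 19109)) = Rational(-29632, 19109)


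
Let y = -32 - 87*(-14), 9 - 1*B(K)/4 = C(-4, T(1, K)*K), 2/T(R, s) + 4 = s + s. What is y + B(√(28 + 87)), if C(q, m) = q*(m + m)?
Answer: 139322/111 + 64*√115/111 ≈ 1261.3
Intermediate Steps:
T(R, s) = 2/(-4 + 2*s) (T(R, s) = 2/(-4 + (s + s)) = 2/(-4 + 2*s))
C(q, m) = 2*m*q (C(q, m) = q*(2*m) = 2*m*q)
B(K) = 36 + 32*K/(-2 + K) (B(K) = 36 - 8*K/(-2 + K)*(-4) = 36 - (-32)*K/(-2 + K) = 36 + 32*K/(-2 + K))
y = 1186 (y = -32 + 1218 = 1186)
y + B(√(28 + 87)) = 1186 + 4*(-18 + 17*√(28 + 87))/(-2 + √(28 + 87)) = 1186 + 4*(-18 + 17*√115)/(-2 + √115)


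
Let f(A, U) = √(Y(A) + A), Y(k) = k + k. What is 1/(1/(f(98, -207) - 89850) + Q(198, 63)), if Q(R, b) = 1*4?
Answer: 32291998974/129167636497 + 7*√6/129167636497 ≈ 0.25000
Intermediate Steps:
Y(k) = 2*k
Q(R, b) = 4
f(A, U) = √3*√A (f(A, U) = √(2*A + A) = √(3*A) = √3*√A)
1/(1/(f(98, -207) - 89850) + Q(198, 63)) = 1/(1/(√3*√98 - 89850) + 4) = 1/(1/(√3*(7*√2) - 89850) + 4) = 1/(1/(7*√6 - 89850) + 4) = 1/(1/(-89850 + 7*√6) + 4) = 1/(4 + 1/(-89850 + 7*√6))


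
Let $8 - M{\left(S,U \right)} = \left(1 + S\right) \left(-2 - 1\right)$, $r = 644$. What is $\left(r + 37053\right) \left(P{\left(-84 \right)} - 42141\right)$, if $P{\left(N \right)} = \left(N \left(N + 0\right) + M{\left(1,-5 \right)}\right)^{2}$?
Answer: $1882692186023$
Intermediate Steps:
$M{\left(S,U \right)} = 11 + 3 S$ ($M{\left(S,U \right)} = 8 - \left(1 + S\right) \left(-2 - 1\right) = 8 - \left(1 + S\right) \left(-3\right) = 8 - \left(-3 - 3 S\right) = 8 + \left(3 + 3 S\right) = 11 + 3 S$)
$P{\left(N \right)} = \left(14 + N^{2}\right)^{2}$ ($P{\left(N \right)} = \left(N \left(N + 0\right) + \left(11 + 3 \cdot 1\right)\right)^{2} = \left(N N + \left(11 + 3\right)\right)^{2} = \left(N^{2} + 14\right)^{2} = \left(14 + N^{2}\right)^{2}$)
$\left(r + 37053\right) \left(P{\left(-84 \right)} - 42141\right) = \left(644 + 37053\right) \left(\left(14 + \left(-84\right)^{2}\right)^{2} - 42141\right) = 37697 \left(\left(14 + 7056\right)^{2} - 42141\right) = 37697 \left(7070^{2} - 42141\right) = 37697 \left(49984900 - 42141\right) = 37697 \cdot 49942759 = 1882692186023$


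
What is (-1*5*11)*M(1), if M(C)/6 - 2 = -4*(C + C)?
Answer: 1980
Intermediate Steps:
M(C) = 12 - 48*C (M(C) = 12 + 6*(-4*(C + C)) = 12 + 6*(-8*C) = 12 - 48*C)
(-1*5*11)*M(1) = (-1*5*11)*(12 - 48*1) = (-5*11)*(12 - 48) = -55*(-36) = 1980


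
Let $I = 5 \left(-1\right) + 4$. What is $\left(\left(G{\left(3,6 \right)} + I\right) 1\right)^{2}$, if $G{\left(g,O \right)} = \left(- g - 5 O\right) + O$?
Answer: $784$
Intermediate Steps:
$G{\left(g,O \right)} = - g - 4 O$
$I = -1$ ($I = -5 + 4 = -1$)
$\left(\left(G{\left(3,6 \right)} + I\right) 1\right)^{2} = \left(\left(\left(\left(-1\right) 3 - 24\right) - 1\right) 1\right)^{2} = \left(\left(\left(-3 - 24\right) - 1\right) 1\right)^{2} = \left(\left(-27 - 1\right) 1\right)^{2} = \left(\left(-28\right) 1\right)^{2} = \left(-28\right)^{2} = 784$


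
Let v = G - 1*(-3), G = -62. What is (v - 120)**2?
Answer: 32041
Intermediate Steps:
v = -59 (v = -62 - 1*(-3) = -62 + 3 = -59)
(v - 120)**2 = (-59 - 120)**2 = (-179)**2 = 32041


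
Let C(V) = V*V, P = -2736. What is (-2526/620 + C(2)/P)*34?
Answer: -7345717/53010 ≈ -138.57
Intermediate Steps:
C(V) = V²
(-2526/620 + C(2)/P)*34 = (-2526/620 + 2²/(-2736))*34 = (-2526*1/620 + 4*(-1/2736))*34 = (-1263/310 - 1/684)*34 = -432101/106020*34 = -7345717/53010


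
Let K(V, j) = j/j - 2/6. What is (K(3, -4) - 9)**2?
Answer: 625/9 ≈ 69.444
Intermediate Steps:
K(V, j) = 2/3 (K(V, j) = 1 - 2*1/6 = 1 - 1/3 = 2/3)
(K(3, -4) - 9)**2 = (2/3 - 9)**2 = (-25/3)**2 = 625/9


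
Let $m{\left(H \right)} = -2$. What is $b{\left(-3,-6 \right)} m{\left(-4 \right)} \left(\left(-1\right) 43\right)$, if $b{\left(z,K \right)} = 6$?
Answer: $516$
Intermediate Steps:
$b{\left(-3,-6 \right)} m{\left(-4 \right)} \left(\left(-1\right) 43\right) = 6 \left(-2\right) \left(\left(-1\right) 43\right) = \left(-12\right) \left(-43\right) = 516$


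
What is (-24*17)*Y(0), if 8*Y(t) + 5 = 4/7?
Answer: 1581/7 ≈ 225.86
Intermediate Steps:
Y(t) = -31/56 (Y(t) = -5/8 + (4/7)/8 = -5/8 + (4*(⅐))/8 = -5/8 + (⅛)*(4/7) = -5/8 + 1/14 = -31/56)
(-24*17)*Y(0) = -24*17*(-31/56) = -408*(-31/56) = 1581/7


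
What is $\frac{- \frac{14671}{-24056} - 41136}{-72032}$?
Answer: $\frac{989552945}{1732801792} \approx 0.57107$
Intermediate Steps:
$\frac{- \frac{14671}{-24056} - 41136}{-72032} = \left(\left(-14671\right) \left(- \frac{1}{24056}\right) - 41136\right) \left(- \frac{1}{72032}\right) = \left(\frac{14671}{24056} - 41136\right) \left(- \frac{1}{72032}\right) = \left(- \frac{989552945}{24056}\right) \left(- \frac{1}{72032}\right) = \frac{989552945}{1732801792}$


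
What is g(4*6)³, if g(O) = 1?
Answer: 1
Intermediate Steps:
g(4*6)³ = 1³ = 1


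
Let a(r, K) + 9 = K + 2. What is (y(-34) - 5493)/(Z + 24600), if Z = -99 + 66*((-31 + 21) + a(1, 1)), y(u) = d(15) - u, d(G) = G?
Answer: -5444/23445 ≈ -0.23220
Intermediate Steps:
a(r, K) = -7 + K (a(r, K) = -9 + (K + 2) = -9 + (2 + K) = -7 + K)
y(u) = 15 - u
Z = -1155 (Z = -99 + 66*((-31 + 21) + (-7 + 1)) = -99 + 66*(-10 - 6) = -99 + 66*(-16) = -99 - 1056 = -1155)
(y(-34) - 5493)/(Z + 24600) = ((15 - 1*(-34)) - 5493)/(-1155 + 24600) = ((15 + 34) - 5493)/23445 = (49 - 5493)*(1/23445) = -5444*1/23445 = -5444/23445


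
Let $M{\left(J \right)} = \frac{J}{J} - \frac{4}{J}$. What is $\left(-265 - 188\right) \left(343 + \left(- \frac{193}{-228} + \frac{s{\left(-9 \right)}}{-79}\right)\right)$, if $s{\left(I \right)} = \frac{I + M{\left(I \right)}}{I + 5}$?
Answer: $- \frac{2805398347}{18012} \approx -1.5575 \cdot 10^{5}$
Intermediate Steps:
$M{\left(J \right)} = 1 - \frac{4}{J}$
$s{\left(I \right)} = \frac{I + \frac{-4 + I}{I}}{5 + I}$ ($s{\left(I \right)} = \frac{I + \frac{-4 + I}{I}}{I + 5} = \frac{I + \frac{-4 + I}{I}}{5 + I}$)
$\left(-265 - 188\right) \left(343 + \left(- \frac{193}{-228} + \frac{s{\left(-9 \right)}}{-79}\right)\right) = \left(-265 - 188\right) \left(343 + \left(- \frac{193}{-228} + \frac{\frac{1}{-9} \frac{1}{5 - 9} \left(-4 - 9 + \left(-9\right)^{2}\right)}{-79}\right)\right) = - 453 \left(343 + \left(\left(-193\right) \left(- \frac{1}{228}\right) + - \frac{-4 - 9 + 81}{9 \left(-4\right)} \left(- \frac{1}{79}\right)\right)\right) = - 453 \left(343 + \left(\frac{193}{228} + \left(- \frac{1}{9}\right) \left(- \frac{1}{4}\right) 68 \left(- \frac{1}{79}\right)\right)\right) = - 453 \left(343 + \left(\frac{193}{228} + \frac{17}{9} \left(- \frac{1}{79}\right)\right)\right) = - 453 \left(343 + \left(\frac{193}{228} - \frac{17}{711}\right)\right) = - 453 \left(343 + \frac{44449}{54036}\right) = \left(-453\right) \frac{18578797}{54036} = - \frac{2805398347}{18012}$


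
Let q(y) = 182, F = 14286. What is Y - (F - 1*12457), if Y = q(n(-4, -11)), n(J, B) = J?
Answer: -1647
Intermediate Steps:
Y = 182
Y - (F - 1*12457) = 182 - (14286 - 1*12457) = 182 - (14286 - 12457) = 182 - 1*1829 = 182 - 1829 = -1647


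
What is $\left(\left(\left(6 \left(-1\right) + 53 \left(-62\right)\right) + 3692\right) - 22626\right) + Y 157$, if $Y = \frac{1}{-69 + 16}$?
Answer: $- \frac{1178135}{53} \approx -22229.0$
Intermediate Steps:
$Y = - \frac{1}{53}$ ($Y = \frac{1}{-53} = - \frac{1}{53} \approx -0.018868$)
$\left(\left(\left(6 \left(-1\right) + 53 \left(-62\right)\right) + 3692\right) - 22626\right) + Y 157 = \left(\left(\left(6 \left(-1\right) + 53 \left(-62\right)\right) + 3692\right) - 22626\right) - \frac{157}{53} = \left(\left(\left(-6 - 3286\right) + 3692\right) - 22626\right) - \frac{157}{53} = \left(\left(-3292 + 3692\right) - 22626\right) - \frac{157}{53} = \left(400 - 22626\right) - \frac{157}{53} = -22226 - \frac{157}{53} = - \frac{1178135}{53}$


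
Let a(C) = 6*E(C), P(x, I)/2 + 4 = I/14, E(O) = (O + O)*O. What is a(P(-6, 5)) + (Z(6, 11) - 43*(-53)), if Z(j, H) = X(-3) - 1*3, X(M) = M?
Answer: 142589/49 ≈ 2910.0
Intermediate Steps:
E(O) = 2*O² (E(O) = (2*O)*O = 2*O²)
Z(j, H) = -6 (Z(j, H) = -3 - 1*3 = -3 - 3 = -6)
P(x, I) = -8 + I/7 (P(x, I) = -8 + 2*(I/14) = -8 + I/7)
a(C) = 12*C² (a(C) = 6*(2*C²) = 12*C²)
a(P(-6, 5)) + (Z(6, 11) - 43*(-53)) = 12*(-8 + (⅐)*5)² + (-6 - 43*(-53)) = 12*(-8 + 5/7)² + (-6 + 2279) = 12*(-51/7)² + 2273 = 12*(2601/49) + 2273 = 31212/49 + 2273 = 142589/49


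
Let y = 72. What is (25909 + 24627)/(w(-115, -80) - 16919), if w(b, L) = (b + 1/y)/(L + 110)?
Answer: -109157760/36553319 ≈ -2.9863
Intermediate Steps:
w(b, L) = (1/72 + b)/(110 + L) (w(b, L) = (b + 1/72)/(L + 110) = (b + 1/72)/(110 + L) = (1/72 + b)/(110 + L))
(25909 + 24627)/(w(-115, -80) - 16919) = (25909 + 24627)/((1/72 - 115)/(110 - 80) - 16919) = 50536/(-8279/72/30 - 16919) = 50536/((1/30)*(-8279/72) - 16919) = 50536/(-8279/2160 - 16919) = 50536/(-36553319/2160) = 50536*(-2160/36553319) = -109157760/36553319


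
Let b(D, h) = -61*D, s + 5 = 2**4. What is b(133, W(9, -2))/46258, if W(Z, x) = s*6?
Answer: -8113/46258 ≈ -0.17539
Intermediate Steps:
s = 11 (s = -5 + 2**4 = -5 + 16 = 11)
W(Z, x) = 66 (W(Z, x) = 11*6 = 66)
b(133, W(9, -2))/46258 = -61*133/46258 = -8113*1/46258 = -8113/46258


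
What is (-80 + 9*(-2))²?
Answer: 9604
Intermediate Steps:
(-80 + 9*(-2))² = (-80 - 18)² = (-98)² = 9604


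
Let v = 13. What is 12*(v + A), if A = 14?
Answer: 324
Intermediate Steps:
12*(v + A) = 12*(13 + 14) = 12*27 = 324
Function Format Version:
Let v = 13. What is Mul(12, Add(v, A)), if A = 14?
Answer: 324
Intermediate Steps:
Mul(12, Add(v, A)) = Mul(12, Add(13, 14)) = Mul(12, 27) = 324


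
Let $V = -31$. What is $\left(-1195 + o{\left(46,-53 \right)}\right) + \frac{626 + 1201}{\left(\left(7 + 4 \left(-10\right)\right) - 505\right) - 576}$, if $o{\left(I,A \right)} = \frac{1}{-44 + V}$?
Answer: $- \frac{99980389}{83550} \approx -1196.7$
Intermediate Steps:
$o{\left(I,A \right)} = - \frac{1}{75}$ ($o{\left(I,A \right)} = \frac{1}{-44 - 31} = \frac{1}{-75} = - \frac{1}{75}$)
$\left(-1195 + o{\left(46,-53 \right)}\right) + \frac{626 + 1201}{\left(\left(7 + 4 \left(-10\right)\right) - 505\right) - 576} = \left(-1195 - \frac{1}{75}\right) + \frac{626 + 1201}{\left(\left(7 + 4 \left(-10\right)\right) - 505\right) - 576} = - \frac{89626}{75} + \frac{1827}{\left(\left(7 - 40\right) - 505\right) - 576} = - \frac{89626}{75} + \frac{1827}{\left(-33 - 505\right) - 576} = - \frac{89626}{75} + \frac{1827}{-538 - 576} = - \frac{89626}{75} + \frac{1827}{-1114} = - \frac{89626}{75} + 1827 \left(- \frac{1}{1114}\right) = - \frac{89626}{75} - \frac{1827}{1114} = - \frac{99980389}{83550}$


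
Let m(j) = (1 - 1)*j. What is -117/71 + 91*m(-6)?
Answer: -117/71 ≈ -1.6479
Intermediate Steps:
m(j) = 0 (m(j) = 0*j = 0)
-117/71 + 91*m(-6) = -117/71 + 91*0 = -117*1/71 + 0 = -117/71 + 0 = -117/71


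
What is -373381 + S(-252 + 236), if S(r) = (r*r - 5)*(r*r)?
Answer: -309125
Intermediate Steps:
S(r) = r²*(-5 + r²) (S(r) = (r² - 5)*r² = (-5 + r²)*r² = r²*(-5 + r²))
-373381 + S(-252 + 236) = -373381 + (-252 + 236)²*(-5 + (-252 + 236)²) = -373381 + (-16)²*(-5 + (-16)²) = -373381 + 256*(-5 + 256) = -373381 + 256*251 = -373381 + 64256 = -309125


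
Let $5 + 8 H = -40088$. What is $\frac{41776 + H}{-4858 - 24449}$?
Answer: $- \frac{294115}{234456} \approx -1.2545$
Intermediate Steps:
$H = - \frac{40093}{8}$ ($H = - \frac{5}{8} + \frac{1}{8} \left(-40088\right) = - \frac{5}{8} - 5011 = - \frac{40093}{8} \approx -5011.6$)
$\frac{41776 + H}{-4858 - 24449} = \frac{41776 - \frac{40093}{8}}{-4858 - 24449} = \frac{294115}{8 \left(-29307\right)} = \frac{294115}{8} \left(- \frac{1}{29307}\right) = - \frac{294115}{234456}$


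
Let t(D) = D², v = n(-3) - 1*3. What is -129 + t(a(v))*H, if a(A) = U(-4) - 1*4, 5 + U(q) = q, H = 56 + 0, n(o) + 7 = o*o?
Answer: 9335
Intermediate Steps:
n(o) = -7 + o² (n(o) = -7 + o*o = -7 + o²)
H = 56
U(q) = -5 + q
v = -1 (v = (-7 + (-3)²) - 1*3 = (-7 + 9) - 3 = 2 - 3 = -1)
a(A) = -13 (a(A) = (-5 - 4) - 1*4 = -9 - 4 = -13)
-129 + t(a(v))*H = -129 + (-13)²*56 = -129 + 169*56 = -129 + 9464 = 9335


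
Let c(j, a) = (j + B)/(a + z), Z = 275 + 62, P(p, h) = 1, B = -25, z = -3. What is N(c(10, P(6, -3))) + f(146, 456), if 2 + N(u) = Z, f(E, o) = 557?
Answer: 892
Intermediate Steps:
Z = 337
c(j, a) = (-25 + j)/(-3 + a) (c(j, a) = (j - 25)/(a - 3) = (-25 + j)/(-3 + a))
N(u) = 335 (N(u) = -2 + 337 = 335)
N(c(10, P(6, -3))) + f(146, 456) = 335 + 557 = 892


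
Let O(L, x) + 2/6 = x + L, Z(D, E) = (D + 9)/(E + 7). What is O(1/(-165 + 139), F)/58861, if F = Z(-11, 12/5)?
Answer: -2143/215784426 ≈ -9.9312e-6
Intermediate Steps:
Z(D, E) = (9 + D)/(7 + E)
F = -10/47 (F = (9 - 11)/(7 + 12/5) = -2/(7 + 12*(⅕)) = -2/(7 + 12/5) = -2/(47/5) = (5/47)*(-2) = -10/47 ≈ -0.21277)
O(L, x) = -⅓ + L + x (O(L, x) = -⅓ + (x + L) = -⅓ + (L + x) = -⅓ + L + x)
O(1/(-165 + 139), F)/58861 = (-⅓ + 1/(-165 + 139) - 10/47)/58861 = (-⅓ + 1/(-26) - 10/47)*(1/58861) = (-⅓ - 1/26 - 10/47)*(1/58861) = -2143/3666*1/58861 = -2143/215784426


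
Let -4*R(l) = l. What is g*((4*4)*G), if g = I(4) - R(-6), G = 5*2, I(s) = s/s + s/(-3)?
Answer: -880/3 ≈ -293.33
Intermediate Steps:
I(s) = 1 - s/3 (I(s) = 1 + s*(-1/3) = 1 - s/3)
G = 10
R(l) = -l/4
g = -11/6 (g = (1 - 1/3*4) - (-1)*(-6)/4 = (1 - 4/3) - 1*3/2 = -1/3 - 3/2 = -11/6 ≈ -1.8333)
g*((4*4)*G) = -11*4*4*10/6 = -88*10/3 = -11/6*160 = -880/3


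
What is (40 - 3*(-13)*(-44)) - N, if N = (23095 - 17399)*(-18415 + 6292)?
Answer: 69050932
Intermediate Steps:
N = -69052608 (N = 5696*(-12123) = -69052608)
(40 - 3*(-13)*(-44)) - N = (40 - 3*(-13)*(-44)) - 1*(-69052608) = (40 + 39*(-44)) + 69052608 = (40 - 1716) + 69052608 = -1676 + 69052608 = 69050932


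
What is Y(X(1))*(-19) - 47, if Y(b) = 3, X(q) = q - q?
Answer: -104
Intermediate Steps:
X(q) = 0
Y(X(1))*(-19) - 47 = 3*(-19) - 47 = -57 - 47 = -104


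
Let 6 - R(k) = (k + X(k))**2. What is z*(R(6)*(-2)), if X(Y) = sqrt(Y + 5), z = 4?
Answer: 328 + 96*sqrt(11) ≈ 646.40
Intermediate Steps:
X(Y) = sqrt(5 + Y)
R(k) = 6 - (k + sqrt(5 + k))**2
z*(R(6)*(-2)) = 4*((6 - (6 + sqrt(5 + 6))**2)*(-2)) = 4*((6 - (6 + sqrt(11))**2)*(-2)) = 4*(-12 + 2*(6 + sqrt(11))**2) = -48 + 8*(6 + sqrt(11))**2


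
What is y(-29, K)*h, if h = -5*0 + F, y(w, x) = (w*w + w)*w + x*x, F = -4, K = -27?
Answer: 91276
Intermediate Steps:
y(w, x) = x² + w*(w + w²) (y(w, x) = (w² + w)*w + x² = (w + w²)*w + x² = w*(w + w²) + x² = x² + w*(w + w²))
h = -4 (h = -5*0 - 4 = 0 - 4 = -4)
y(-29, K)*h = ((-29)² + (-29)³ + (-27)²)*(-4) = (841 - 24389 + 729)*(-4) = -22819*(-4) = 91276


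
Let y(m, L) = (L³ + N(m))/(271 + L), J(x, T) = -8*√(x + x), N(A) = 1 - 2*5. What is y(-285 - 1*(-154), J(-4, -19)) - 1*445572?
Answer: -2995604609/6723 + 201808*I*√2/6723 ≈ -4.4558e+5 + 42.451*I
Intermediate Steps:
N(A) = -9 (N(A) = 1 - 10 = -9)
J(x, T) = -8*√2*√x
y(m, L) = (-9 + L³)/(271 + L) (y(m, L) = (L³ - 9)/(271 + L) = (-9 + L³)/(271 + L))
y(-285 - 1*(-154), J(-4, -19)) - 1*445572 = (-9 + (-8*√2*√(-4))³)/(271 - 8*√2*√(-4)) - 1*445572 = (-9 + (-8*√2*2*I)³)/(271 - 8*√2*2*I) - 445572 = (-9 + (-16*I*√2)³)/(271 - 16*I*√2) - 445572 = (-9 + 8192*I*√2)/(271 - 16*I*√2) - 445572 = -445572 + (-9 + 8192*I*√2)/(271 - 16*I*√2)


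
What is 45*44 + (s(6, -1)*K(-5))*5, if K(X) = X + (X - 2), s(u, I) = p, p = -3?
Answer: 2160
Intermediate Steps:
s(u, I) = -3
K(X) = -2 + 2*X (K(X) = X + (-2 + X) = -2 + 2*X)
45*44 + (s(6, -1)*K(-5))*5 = 45*44 - 3*(-2 + 2*(-5))*5 = 1980 - 3*(-2 - 10)*5 = 1980 - 3*(-12)*5 = 1980 + 36*5 = 1980 + 180 = 2160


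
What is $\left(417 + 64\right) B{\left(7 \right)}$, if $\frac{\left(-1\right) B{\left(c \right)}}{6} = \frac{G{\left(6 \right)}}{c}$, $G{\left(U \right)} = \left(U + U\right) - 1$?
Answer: $- \frac{31746}{7} \approx -4535.1$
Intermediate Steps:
$G{\left(U \right)} = -1 + 2 U$ ($G{\left(U \right)} = 2 U - 1 = -1 + 2 U$)
$B{\left(c \right)} = - \frac{66}{c}$ ($B{\left(c \right)} = - 6 \frac{-1 + 2 \cdot 6}{c} = - 6 \frac{-1 + 12}{c} = - 6 \frac{11}{c} = - \frac{66}{c}$)
$\left(417 + 64\right) B{\left(7 \right)} = \left(417 + 64\right) \left(- \frac{66}{7}\right) = 481 \left(\left(-66\right) \frac{1}{7}\right) = 481 \left(- \frac{66}{7}\right) = - \frac{31746}{7}$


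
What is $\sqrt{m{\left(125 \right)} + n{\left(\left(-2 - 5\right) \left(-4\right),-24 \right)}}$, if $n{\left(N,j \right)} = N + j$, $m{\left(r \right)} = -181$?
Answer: $i \sqrt{177} \approx 13.304 i$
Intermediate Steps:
$\sqrt{m{\left(125 \right)} + n{\left(\left(-2 - 5\right) \left(-4\right),-24 \right)}} = \sqrt{-181 - \left(24 - \left(-2 - 5\right) \left(-4\right)\right)} = \sqrt{-181 - -4} = \sqrt{-181 + \left(28 - 24\right)} = \sqrt{-181 + 4} = \sqrt{-177} = i \sqrt{177}$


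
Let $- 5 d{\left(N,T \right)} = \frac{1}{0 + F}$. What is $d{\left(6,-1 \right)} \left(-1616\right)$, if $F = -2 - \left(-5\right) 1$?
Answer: $\frac{1616}{15} \approx 107.73$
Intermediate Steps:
$F = 3$ ($F = -2 - -5 = -2 + 5 = 3$)
$d{\left(N,T \right)} = - \frac{1}{15}$ ($d{\left(N,T \right)} = - \frac{1}{5 \left(0 + 3\right)} = - \frac{1}{5 \cdot 3} = \left(- \frac{1}{5}\right) \frac{1}{3} = - \frac{1}{15}$)
$d{\left(6,-1 \right)} \left(-1616\right) = \left(- \frac{1}{15}\right) \left(-1616\right) = \frac{1616}{15}$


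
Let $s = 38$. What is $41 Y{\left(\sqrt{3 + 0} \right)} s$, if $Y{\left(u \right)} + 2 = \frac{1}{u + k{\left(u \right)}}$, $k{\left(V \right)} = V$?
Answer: $-3116 + \frac{779 \sqrt{3}}{3} \approx -2666.2$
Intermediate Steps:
$Y{\left(u \right)} = -2 + \frac{1}{2 u}$ ($Y{\left(u \right)} = -2 + \frac{1}{u + u} = -2 + \frac{1}{2 u}$)
$41 Y{\left(\sqrt{3 + 0} \right)} s = 41 \left(-2 + \frac{1}{2 \sqrt{3 + 0}}\right) 38 = 41 \left(-2 + \frac{1}{2 \sqrt{3}}\right) 38 = 41 \left(-2 + \frac{\frac{1}{3} \sqrt{3}}{2}\right) 38 = 41 \left(-2 + \frac{\sqrt{3}}{6}\right) 38 = \left(-82 + \frac{41 \sqrt{3}}{6}\right) 38 = -3116 + \frac{779 \sqrt{3}}{3}$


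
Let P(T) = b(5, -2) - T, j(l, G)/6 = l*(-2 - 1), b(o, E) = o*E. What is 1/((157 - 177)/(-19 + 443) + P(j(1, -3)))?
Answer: 106/843 ≈ 0.12574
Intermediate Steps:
b(o, E) = E*o
j(l, G) = -18*l (j(l, G) = 6*(l*(-2 - 1)) = 6*(l*(-3)) = 6*(-3*l) = -18*l)
P(T) = -10 - T (P(T) = -2*5 - T = -10 - T)
1/((157 - 177)/(-19 + 443) + P(j(1, -3))) = 1/((157 - 177)/(-19 + 443) + (-10 - (-18))) = 1/(-20/424 + (-10 - 1*(-18))) = 1/(-20*1/424 + (-10 + 18)) = 1/(-5/106 + 8) = 1/(843/106) = 106/843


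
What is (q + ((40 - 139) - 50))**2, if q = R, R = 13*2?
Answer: 15129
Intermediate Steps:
R = 26
q = 26
(q + ((40 - 139) - 50))**2 = (26 + ((40 - 139) - 50))**2 = (26 + (-99 - 50))**2 = (26 - 149)**2 = (-123)**2 = 15129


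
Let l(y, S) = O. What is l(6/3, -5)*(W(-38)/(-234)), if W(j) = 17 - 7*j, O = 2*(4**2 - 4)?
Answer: -1132/39 ≈ -29.026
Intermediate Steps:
O = 24 (O = 2*(16 - 4) = 2*12 = 24)
l(y, S) = 24
W(j) = 17 - 7*j
l(6/3, -5)*(W(-38)/(-234)) = 24*((17 - 7*(-38))/(-234)) = 24*((17 + 266)*(-1/234)) = 24*(283*(-1/234)) = 24*(-283/234) = -1132/39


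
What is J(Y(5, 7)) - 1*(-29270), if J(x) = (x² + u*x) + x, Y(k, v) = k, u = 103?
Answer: 29815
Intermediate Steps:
J(x) = x² + 104*x (J(x) = (x² + 103*x) + x = x² + 104*x)
J(Y(5, 7)) - 1*(-29270) = 5*(104 + 5) - 1*(-29270) = 5*109 + 29270 = 545 + 29270 = 29815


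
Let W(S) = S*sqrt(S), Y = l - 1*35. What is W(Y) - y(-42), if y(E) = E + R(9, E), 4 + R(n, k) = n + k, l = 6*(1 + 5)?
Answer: 80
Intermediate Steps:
l = 36 (l = 6*6 = 36)
R(n, k) = -4 + k + n (R(n, k) = -4 + (n + k) = -4 + (k + n) = -4 + k + n)
Y = 1 (Y = 36 - 1*35 = 36 - 35 = 1)
W(S) = S**(3/2)
y(E) = 5 + 2*E (y(E) = E + (-4 + E + 9) = E + (5 + E) = 5 + 2*E)
W(Y) - y(-42) = 1**(3/2) - (5 + 2*(-42)) = 1 - (5 - 84) = 1 - 1*(-79) = 1 + 79 = 80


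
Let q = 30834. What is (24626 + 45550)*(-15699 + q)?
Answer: 1062113760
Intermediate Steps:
(24626 + 45550)*(-15699 + q) = (24626 + 45550)*(-15699 + 30834) = 70176*15135 = 1062113760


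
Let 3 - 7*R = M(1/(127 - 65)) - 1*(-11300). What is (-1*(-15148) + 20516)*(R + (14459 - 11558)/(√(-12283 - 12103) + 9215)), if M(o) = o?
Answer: 17832*(-700415*√24386 + 6453065191*I)/(217*(√24386 - 9215*I)) ≈ -5.7545e+7 - 190.21*I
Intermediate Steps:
R = -700415/434 (R = 3/7 - (1/(127 - 65) - 1*(-11300))/7 = 3/7 - (1/62 + 11300)/7 = 3/7 - ⅐*700601/62 = 3/7 - 700601/434 = -700415/434 ≈ -1613.9)
(-1*(-15148) + 20516)*(R + (14459 - 11558)/(√(-12283 - 12103) + 9215)) = (-1*(-15148) + 20516)*(-700415/434 + (14459 - 11558)/(√(-12283 - 12103) + 9215)) = (15148 + 20516)*(-700415/434 + 2901/(√(-24386) + 9215)) = 35664*(-700415/434 + 2901/(I*√24386 + 9215)) = 35664*(-700415/434 + 2901/(9215 + I*√24386)) = -12489800280/217 + 103461264/(9215 + I*√24386)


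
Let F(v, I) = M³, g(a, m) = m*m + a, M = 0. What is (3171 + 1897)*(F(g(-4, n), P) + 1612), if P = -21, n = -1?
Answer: 8169616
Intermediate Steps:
g(a, m) = a + m² (g(a, m) = m² + a = a + m²)
F(v, I) = 0 (F(v, I) = 0³ = 0)
(3171 + 1897)*(F(g(-4, n), P) + 1612) = (3171 + 1897)*(0 + 1612) = 5068*1612 = 8169616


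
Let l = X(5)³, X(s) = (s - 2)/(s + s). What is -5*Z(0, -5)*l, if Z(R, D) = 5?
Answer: -27/40 ≈ -0.67500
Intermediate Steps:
X(s) = (-2 + s)/(2*s) (X(s) = (-2 + s)/((2*s)) = (-2 + s)*(1/(2*s)) = (-2 + s)/(2*s))
l = 27/1000 (l = ((½)*(-2 + 5)/5)³ = ((½)*(⅕)*3)³ = (3/10)³ = 27/1000 ≈ 0.027000)
-5*Z(0, -5)*l = -5*5*27/1000 = -25*27/1000 = -1*27/40 = -27/40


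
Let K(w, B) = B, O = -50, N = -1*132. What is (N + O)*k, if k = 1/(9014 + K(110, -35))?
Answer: -182/8979 ≈ -0.020270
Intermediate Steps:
N = -132
k = 1/8979 (k = 1/(9014 - 35) = 1/8979 ≈ 0.00011137)
(N + O)*k = (-132 - 50)*(1/8979) = -182*1/8979 = -182/8979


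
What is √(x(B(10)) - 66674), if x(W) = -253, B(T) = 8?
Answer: I*√66927 ≈ 258.7*I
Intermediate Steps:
√(x(B(10)) - 66674) = √(-253 - 66674) = √(-66927) = I*√66927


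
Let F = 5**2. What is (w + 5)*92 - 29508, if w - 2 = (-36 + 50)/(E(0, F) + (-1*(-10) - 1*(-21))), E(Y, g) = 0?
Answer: -893496/31 ≈ -28822.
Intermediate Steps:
F = 25
w = 76/31 (w = 2 + (-36 + 50)/(0 + (-1*(-10) - 1*(-21))) = 2 + 14/(0 + (10 + 21)) = 2 + 14/(0 + 31) = 2 + 14/31 = 76/31 ≈ 2.4516)
(w + 5)*92 - 29508 = (76/31 + 5)*92 - 29508 = (231/31)*92 - 29508 = 21252/31 - 29508 = -893496/31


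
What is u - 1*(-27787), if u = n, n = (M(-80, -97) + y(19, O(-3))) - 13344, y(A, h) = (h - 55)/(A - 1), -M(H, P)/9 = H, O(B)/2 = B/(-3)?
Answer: 272881/18 ≈ 15160.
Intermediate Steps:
O(B) = -2*B/3 (O(B) = 2*(B/(-3)) = 2*(B*(-1/3)) = 2*(-B/3) = -2*B/3)
M(H, P) = -9*H
y(A, h) = (-55 + h)/(-1 + A)
n = -227285/18 (n = (-9*(-80) + (-55 - 2/3*(-3))/(-1 + 19)) - 13344 = (720 + (-55 + 2)/18) - 13344 = (720 + (1/18)*(-53)) - 13344 = (720 - 53/18) - 13344 = 12907/18 - 13344 = -227285/18 ≈ -12627.)
u = -227285/18 ≈ -12627.
u - 1*(-27787) = -227285/18 - 1*(-27787) = -227285/18 + 27787 = 272881/18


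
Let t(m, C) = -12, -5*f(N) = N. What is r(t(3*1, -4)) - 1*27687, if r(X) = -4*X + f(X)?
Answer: -138183/5 ≈ -27637.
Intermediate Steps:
f(N) = -N/5
r(X) = -21*X/5 (r(X) = -4*X - X/5 = -21*X/5)
r(t(3*1, -4)) - 1*27687 = -21/5*(-12) - 1*27687 = 252/5 - 27687 = -138183/5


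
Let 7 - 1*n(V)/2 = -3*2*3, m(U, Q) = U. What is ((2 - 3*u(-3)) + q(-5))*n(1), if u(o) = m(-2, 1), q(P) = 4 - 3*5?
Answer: -150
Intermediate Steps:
q(P) = -11 (q(P) = 4 - 15 = -11)
u(o) = -2
n(V) = 50 (n(V) = 14 - 2*(-3*2)*3 = 14 - (-12)*3 = 14 - 2*(-18) = 14 + 36 = 50)
((2 - 3*u(-3)) + q(-5))*n(1) = ((2 - 3*(-2)) - 11)*50 = ((2 + 6) - 11)*50 = (8 - 11)*50 = -3*50 = -150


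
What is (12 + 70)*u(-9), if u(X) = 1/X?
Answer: -82/9 ≈ -9.1111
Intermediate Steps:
(12 + 70)*u(-9) = (12 + 70)/(-9) = 82*(-1/9) = -82/9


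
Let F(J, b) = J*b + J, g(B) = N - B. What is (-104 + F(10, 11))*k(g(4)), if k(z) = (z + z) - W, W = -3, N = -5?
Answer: -240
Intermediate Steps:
g(B) = -5 - B
F(J, b) = J + J*b
k(z) = 3 + 2*z (k(z) = (z + z) - 1*(-3) = 2*z + 3 = 3 + 2*z)
(-104 + F(10, 11))*k(g(4)) = (-104 + 10*(1 + 11))*(3 + 2*(-5 - 1*4)) = (-104 + 10*12)*(3 + 2*(-5 - 4)) = (-104 + 120)*(3 + 2*(-9)) = 16*(3 - 18) = 16*(-15) = -240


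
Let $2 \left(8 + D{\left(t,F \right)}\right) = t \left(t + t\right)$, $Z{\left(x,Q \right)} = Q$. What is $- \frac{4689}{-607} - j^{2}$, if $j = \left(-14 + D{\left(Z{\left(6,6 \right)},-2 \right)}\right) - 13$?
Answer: $\frac{4082}{607} \approx 6.7249$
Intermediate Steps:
$D{\left(t,F \right)} = -8 + t^{2}$ ($D{\left(t,F \right)} = -8 + \frac{t \left(t + t\right)}{2} = -8 + \frac{t 2 t}{2} = -8 + \frac{2 t^{2}}{2} = -8 + t^{2}$)
$j = 1$ ($j = \left(-14 - \left(8 - 6^{2}\right)\right) - 13 = \left(-14 + \left(-8 + 36\right)\right) - 13 = \left(-14 + 28\right) - 13 = 14 - 13 = 1$)
$- \frac{4689}{-607} - j^{2} = - \frac{4689}{-607} - 1^{2} = \left(-4689\right) \left(- \frac{1}{607}\right) - 1 = \frac{4689}{607} - 1 = \frac{4082}{607}$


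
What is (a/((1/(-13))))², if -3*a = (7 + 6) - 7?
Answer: 676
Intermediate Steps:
a = -2 (a = -((7 + 6) - 7)/3 = -(13 - 7)/3 = -⅓*6 = -2)
(a/((1/(-13))))² = (-2/(1/(-13)))² = (-2/(1*(-1/13)))² = (-2/(-1/13))² = (-2*(-13))² = 26² = 676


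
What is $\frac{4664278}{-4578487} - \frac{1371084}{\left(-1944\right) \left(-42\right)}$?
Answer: $- \frac{554859936671}{31152025548} \approx -17.811$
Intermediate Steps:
$\frac{4664278}{-4578487} - \frac{1371084}{\left(-1944\right) \left(-42\right)} = 4664278 \left(- \frac{1}{4578487}\right) - \frac{1371084}{81648} = - \frac{4664278}{4578487} - \frac{114257}{6804} = - \frac{554859936671}{31152025548}$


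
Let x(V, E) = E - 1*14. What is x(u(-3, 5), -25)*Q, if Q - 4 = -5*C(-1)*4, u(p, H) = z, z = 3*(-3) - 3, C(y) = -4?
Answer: -3276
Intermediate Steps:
z = -12 (z = -9 - 3 = -12)
u(p, H) = -12
x(V, E) = -14 + E (x(V, E) = E - 14 = -14 + E)
Q = 84 (Q = 4 - 5*(-4)*4 = 4 + 20*4 = 4 + 80 = 84)
x(u(-3, 5), -25)*Q = (-14 - 25)*84 = -39*84 = -3276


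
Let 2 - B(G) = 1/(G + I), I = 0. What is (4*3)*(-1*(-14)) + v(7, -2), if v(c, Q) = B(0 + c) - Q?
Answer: 1203/7 ≈ 171.86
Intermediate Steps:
B(G) = 2 - 1/G (B(G) = 2 - 1/(G + 0) = 2 - 1/G)
v(c, Q) = 2 - Q - 1/c (v(c, Q) = (2 - 1/(0 + c)) - Q = (2 - 1/c) - Q = 2 - Q - 1/c)
(4*3)*(-1*(-14)) + v(7, -2) = (4*3)*(-1*(-14)) + (2 - 1*(-2) - 1/7) = 12*14 + (2 + 2 - 1*⅐) = 168 + (2 + 2 - ⅐) = 168 + 27/7 = 1203/7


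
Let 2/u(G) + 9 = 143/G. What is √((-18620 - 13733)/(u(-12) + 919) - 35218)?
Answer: I*√1875369008647385/230645 ≈ 187.76*I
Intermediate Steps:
u(G) = 2/(-9 + 143/G)
√((-18620 - 13733)/(u(-12) + 919) - 35218) = √((-18620 - 13733)/(-2*(-12)/(-143 + 9*(-12)) + 919) - 35218) = √(-32353/(-2*(-12)/(-143 - 108) + 919) - 35218) = √(-32353/(-2*(-12)/(-251) + 919) - 35218) = √(-32353/(-2*(-12)*(-1/251) + 919) - 35218) = √(-32353/(-24/251 + 919) - 35218) = √(-32353/230645/251 - 35218) = √(-32353*251/230645 - 35218) = √(-8120603/230645 - 35218) = √(-8130976213/230645) = I*√1875369008647385/230645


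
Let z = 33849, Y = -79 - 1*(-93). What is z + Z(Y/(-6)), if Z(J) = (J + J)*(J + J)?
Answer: 304837/9 ≈ 33871.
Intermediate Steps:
Y = 14 (Y = -79 + 93 = 14)
Z(J) = 4*J² (Z(J) = (2*J)*(2*J) = 4*J²)
z + Z(Y/(-6)) = 33849 + 4*(14/(-6))² = 33849 + 4*(14*(-⅙))² = 33849 + 4*(-7/3)² = 33849 + 4*(49/9) = 33849 + 196/9 = 304837/9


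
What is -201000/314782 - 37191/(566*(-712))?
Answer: -34647167319/63427313872 ≈ -0.54625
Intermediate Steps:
-201000/314782 - 37191/(566*(-712)) = -201000*1/314782 - 37191/(-402992) = -100500/157391 - 37191*(-1/402992) = -100500/157391 + 37191/402992 = -34647167319/63427313872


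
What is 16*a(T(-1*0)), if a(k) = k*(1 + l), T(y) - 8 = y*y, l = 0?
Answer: 128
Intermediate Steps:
T(y) = 8 + y² (T(y) = 8 + y*y = 8 + y²)
a(k) = k (a(k) = k*(1 + 0) = k*1 = k)
16*a(T(-1*0)) = 16*(8 + (-1*0)²) = 16*(8 + 0²) = 16*(8 + 0) = 16*8 = 128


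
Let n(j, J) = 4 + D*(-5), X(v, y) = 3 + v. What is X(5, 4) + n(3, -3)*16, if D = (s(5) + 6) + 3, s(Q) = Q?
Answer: -1048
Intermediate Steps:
D = 14 (D = (5 + 6) + 3 = 11 + 3 = 14)
n(j, J) = -66 (n(j, J) = 4 + 14*(-5) = 4 - 70 = -66)
X(5, 4) + n(3, -3)*16 = (3 + 5) - 66*16 = 8 - 1056 = -1048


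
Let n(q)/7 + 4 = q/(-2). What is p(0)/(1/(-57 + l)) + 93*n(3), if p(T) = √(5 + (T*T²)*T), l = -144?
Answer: -7161/2 - 201*√5 ≈ -4029.9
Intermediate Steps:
p(T) = √(5 + T⁴) (p(T) = √(5 + T³*T) = √(5 + T⁴))
n(q) = -28 - 7*q/2 (n(q) = -28 + 7*(q/(-2)) = -28 + 7*(q*(-½)) = -28 + 7*(-q/2) = -28 - 7*q/2)
p(0)/(1/(-57 + l)) + 93*n(3) = √(5 + 0⁴)/(1/(-57 - 144)) + 93*(-28 - 7/2*3) = √(5 + 0)/(1/(-201)) + 93*(-28 - 21/2) = √5/(-1/201) + 93*(-77/2) = √5*(-201) - 7161/2 = -201*√5 - 7161/2 = -7161/2 - 201*√5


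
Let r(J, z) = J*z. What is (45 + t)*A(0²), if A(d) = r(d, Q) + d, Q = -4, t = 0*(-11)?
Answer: 0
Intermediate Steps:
t = 0
A(d) = -3*d (A(d) = d*(-4) + d = -4*d + d = -3*d)
(45 + t)*A(0²) = (45 + 0)*(-3*0²) = 45*(-3*0) = 45*0 = 0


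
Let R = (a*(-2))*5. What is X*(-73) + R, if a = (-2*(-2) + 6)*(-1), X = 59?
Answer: -4207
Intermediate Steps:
a = -10 (a = (4 + 6)*(-1) = 10*(-1) = -10)
R = 100 (R = -10*(-2)*5 = 20*5 = 100)
X*(-73) + R = 59*(-73) + 100 = -4307 + 100 = -4207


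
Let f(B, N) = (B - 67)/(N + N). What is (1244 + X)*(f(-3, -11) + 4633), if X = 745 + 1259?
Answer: 165641504/11 ≈ 1.5058e+7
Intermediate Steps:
X = 2004
f(B, N) = (-67 + B)/(2*N) (f(B, N) = (-67 + B)/((2*N)) = (-67 + B)*(1/(2*N)) = (-67 + B)/(2*N))
(1244 + X)*(f(-3, -11) + 4633) = (1244 + 2004)*((½)*(-67 - 3)/(-11) + 4633) = 3248*((½)*(-1/11)*(-70) + 4633) = 3248*(35/11 + 4633) = 3248*(50998/11) = 165641504/11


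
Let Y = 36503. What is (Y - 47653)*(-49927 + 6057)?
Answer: 489150500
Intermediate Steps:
(Y - 47653)*(-49927 + 6057) = (36503 - 47653)*(-49927 + 6057) = -11150*(-43870) = 489150500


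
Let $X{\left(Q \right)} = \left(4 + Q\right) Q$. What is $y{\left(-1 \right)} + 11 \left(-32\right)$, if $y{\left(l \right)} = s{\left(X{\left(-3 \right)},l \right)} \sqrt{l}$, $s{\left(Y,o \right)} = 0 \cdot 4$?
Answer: $-352$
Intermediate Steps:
$X{\left(Q \right)} = Q \left(4 + Q\right)$
$s{\left(Y,o \right)} = 0$
$y{\left(l \right)} = 0$ ($y{\left(l \right)} = 0 \sqrt{l} = 0$)
$y{\left(-1 \right)} + 11 \left(-32\right) = 0 + 11 \left(-32\right) = 0 - 352 = -352$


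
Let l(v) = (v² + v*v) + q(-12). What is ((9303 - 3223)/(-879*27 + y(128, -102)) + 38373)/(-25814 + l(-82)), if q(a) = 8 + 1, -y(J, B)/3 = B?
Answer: -47313589/15236181 ≈ -3.1053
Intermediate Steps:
y(J, B) = -3*B
q(a) = 9
l(v) = 9 + 2*v² (l(v) = (v² + v*v) + 9 = (v² + v²) + 9 = 2*v² + 9 = 9 + 2*v²)
((9303 - 3223)/(-879*27 + y(128, -102)) + 38373)/(-25814 + l(-82)) = ((9303 - 3223)/(-879*27 - 3*(-102)) + 38373)/(-25814 + (9 + 2*(-82)²)) = (6080/(-23733 + 306) + 38373)/(-25814 + (9 + 2*6724)) = (6080/(-23427) + 38373)/(-25814 + (9 + 13448)) = (6080*(-1/23427) + 38373)/(-25814 + 13457) = (-320/1233 + 38373)/(-12357) = (47313589/1233)*(-1/12357) = -47313589/15236181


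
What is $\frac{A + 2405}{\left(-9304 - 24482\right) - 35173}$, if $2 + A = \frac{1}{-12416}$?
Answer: $- \frac{29835647}{856194944} \approx -0.034847$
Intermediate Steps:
$A = - \frac{24833}{12416}$ ($A = -2 + \frac{1}{-12416} = -2 - \frac{1}{12416} = - \frac{24833}{12416} \approx -2.0001$)
$\frac{A + 2405}{\left(-9304 - 24482\right) - 35173} = \frac{- \frac{24833}{12416} + 2405}{\left(-9304 - 24482\right) - 35173} = \frac{29835647}{12416 \left(\left(-9304 - 24482\right) - 35173\right)} = \frac{29835647}{12416 \left(-33786 - 35173\right)} = \frac{29835647}{12416 \left(-68959\right)} = \frac{29835647}{12416} \left(- \frac{1}{68959}\right) = - \frac{29835647}{856194944}$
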